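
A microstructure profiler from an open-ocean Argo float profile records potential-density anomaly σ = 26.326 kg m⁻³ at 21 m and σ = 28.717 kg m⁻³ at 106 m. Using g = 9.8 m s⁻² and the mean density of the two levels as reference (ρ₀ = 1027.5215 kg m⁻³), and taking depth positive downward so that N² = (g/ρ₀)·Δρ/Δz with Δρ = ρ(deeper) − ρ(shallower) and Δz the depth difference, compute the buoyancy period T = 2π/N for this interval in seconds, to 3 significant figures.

Δρ = 1028.717 − 1026.326 = 2.391 kg m⁻³ over Δz = 106 − 21 = 85 m.
N² = (9.8/1027.5215) × (2.391/85) = 2.6828 × 10⁻⁴ s⁻².
N = √(2.6828 × 10⁻⁴) = 0.016379 rad s⁻¹, so T = 2π/N = 383.61 s ≈ 384 s.
Since Δρ > 0 the layer is stably stratified.

384 s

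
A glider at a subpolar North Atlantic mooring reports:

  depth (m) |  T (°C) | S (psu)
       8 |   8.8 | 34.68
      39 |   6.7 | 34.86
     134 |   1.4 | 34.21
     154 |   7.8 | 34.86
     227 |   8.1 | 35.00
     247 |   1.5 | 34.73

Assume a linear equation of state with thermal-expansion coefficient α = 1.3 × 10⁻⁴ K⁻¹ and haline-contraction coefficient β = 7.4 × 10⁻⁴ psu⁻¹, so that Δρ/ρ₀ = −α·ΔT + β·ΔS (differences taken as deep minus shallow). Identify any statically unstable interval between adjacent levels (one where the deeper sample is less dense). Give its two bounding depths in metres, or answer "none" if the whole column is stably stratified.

Evaluate Δρ/ρ₀ = −αΔT + βΔS across each adjacent pair:
  8–39 m: −αΔT+βΔS = −(1.3 × 10⁻⁴)(-2.1)+(7.4 × 10⁻⁴)(+0.18) = 4.1 × 10⁻⁴ → stable
  39–134 m: −αΔT+βΔS = −(1.3 × 10⁻⁴)(-5.3)+(7.4 × 10⁻⁴)(-0.65) = 2.1 × 10⁻⁴ → stable
  134–154 m: −αΔT+βΔS = −(1.3 × 10⁻⁴)(+6.4)+(7.4 × 10⁻⁴)(+0.65) = -3.5 × 10⁻⁴ → UNSTABLE
  154–227 m: −αΔT+βΔS = −(1.3 × 10⁻⁴)(+0.3)+(7.4 × 10⁻⁴)(+0.14) = 6.5 × 10⁻⁵ → stable
  227–247 m: −αΔT+βΔS = −(1.3 × 10⁻⁴)(-6.6)+(7.4 × 10⁻⁴)(-0.27) = 6.6 × 10⁻⁴ → stable
The 134–154 m interval has Δρ < 0: lighter water underlies denser water.

134–154 m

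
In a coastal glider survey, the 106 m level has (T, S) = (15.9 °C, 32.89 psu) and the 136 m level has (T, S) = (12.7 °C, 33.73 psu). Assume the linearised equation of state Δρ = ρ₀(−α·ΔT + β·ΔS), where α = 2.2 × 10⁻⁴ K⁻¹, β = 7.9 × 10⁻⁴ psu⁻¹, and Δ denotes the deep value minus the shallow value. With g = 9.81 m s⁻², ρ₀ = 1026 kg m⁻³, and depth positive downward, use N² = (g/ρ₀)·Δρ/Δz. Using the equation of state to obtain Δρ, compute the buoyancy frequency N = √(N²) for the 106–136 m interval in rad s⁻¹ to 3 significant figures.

0.0211 rad s⁻¹

ΔT = -3.2 K, ΔS = +0.84 psu (deep − shallow).
Δρ/ρ₀ = −αΔT + βΔS = 7.04 × 10⁻⁴ + 6.636 × 10⁻⁴ = 1.3676 × 10⁻³, so Δρ ≈ 1.403 kg m⁻³.
N² = (g/ρ₀)·Δρ/Δz = g·(Δρ/ρ₀)/Δz = 9.81 × 1.3676 × 10⁻³ / 30 = 4.4721 × 10⁻⁴ s⁻².
N = √(4.4721 × 10⁻⁴) = 0.021147 rad s⁻¹ ≈ 0.0211 rad s⁻¹.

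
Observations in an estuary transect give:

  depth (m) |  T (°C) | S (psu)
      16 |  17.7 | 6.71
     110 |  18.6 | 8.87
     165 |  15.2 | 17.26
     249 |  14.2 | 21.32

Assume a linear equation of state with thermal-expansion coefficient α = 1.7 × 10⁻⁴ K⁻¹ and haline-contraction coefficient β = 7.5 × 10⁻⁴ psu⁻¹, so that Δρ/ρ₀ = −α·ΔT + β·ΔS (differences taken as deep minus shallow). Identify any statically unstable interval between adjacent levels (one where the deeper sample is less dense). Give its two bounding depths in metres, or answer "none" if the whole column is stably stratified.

none

Evaluate Δρ/ρ₀ = −αΔT + βΔS across each adjacent pair:
  16–110 m: −αΔT+βΔS = −(1.7 × 10⁻⁴)(+0.9)+(7.5 × 10⁻⁴)(+2.16) = 1.5 × 10⁻³ → stable
  110–165 m: −αΔT+βΔS = −(1.7 × 10⁻⁴)(-3.4)+(7.5 × 10⁻⁴)(+8.39) = 6.9 × 10⁻³ → stable
  165–249 m: −αΔT+βΔS = −(1.7 × 10⁻⁴)(-1.0)+(7.5 × 10⁻⁴)(+4.06) = 3.2 × 10⁻³ → stable
Every interval has Δρ > 0: the column is stably stratified throughout.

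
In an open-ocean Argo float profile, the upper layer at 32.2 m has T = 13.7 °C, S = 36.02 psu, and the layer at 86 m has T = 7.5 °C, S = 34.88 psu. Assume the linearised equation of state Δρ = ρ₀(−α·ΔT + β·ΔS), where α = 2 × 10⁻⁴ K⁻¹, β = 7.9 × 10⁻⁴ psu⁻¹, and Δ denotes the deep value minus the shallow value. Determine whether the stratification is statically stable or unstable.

ΔT = 7.5 − 13.7 = -6.2 K and ΔS = 34.88 − 36.02 = -1.14 psu (deep − shallow).
−αΔT = 1.24 × 10⁻³; βΔS = -9.006 × 10⁻⁴; sum Δρ/ρ₀ = 3.394 × 10⁻⁴.
Δρ/ρ₀ > 0, so Δρ > 0: deeper water is denser → statically stable.

stable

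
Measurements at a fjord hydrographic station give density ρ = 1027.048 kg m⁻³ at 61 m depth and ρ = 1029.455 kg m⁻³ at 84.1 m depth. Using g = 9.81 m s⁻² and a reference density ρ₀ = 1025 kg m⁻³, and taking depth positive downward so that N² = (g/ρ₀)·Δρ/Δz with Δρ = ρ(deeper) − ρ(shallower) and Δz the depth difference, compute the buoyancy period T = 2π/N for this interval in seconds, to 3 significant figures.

199 s

Δρ = 1029.455 − 1027.048 = 2.407 kg m⁻³ over Δz = 84.1 − 61 = 23.1 m.
N² = (9.81/1025) × (2.407/23.1) = 9.9726 × 10⁻⁴ s⁻².
N = √(9.9726 × 10⁻⁴) = 0.031579 rad s⁻¹, so T = 2π/N = 198.97 s ≈ 199 s.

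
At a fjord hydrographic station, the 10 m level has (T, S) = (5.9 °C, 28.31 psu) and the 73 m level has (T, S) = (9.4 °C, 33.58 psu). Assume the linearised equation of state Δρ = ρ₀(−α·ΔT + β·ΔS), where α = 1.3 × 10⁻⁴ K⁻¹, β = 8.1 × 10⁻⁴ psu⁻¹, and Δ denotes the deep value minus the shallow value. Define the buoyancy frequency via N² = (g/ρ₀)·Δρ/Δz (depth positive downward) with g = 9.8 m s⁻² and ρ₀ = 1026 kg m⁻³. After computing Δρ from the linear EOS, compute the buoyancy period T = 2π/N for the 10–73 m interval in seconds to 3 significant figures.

ΔT = +3.5 K, ΔS = +5.27 psu (deep − shallow).
Δρ/ρ₀ = −αΔT + βΔS = -4.55 × 10⁻⁴ + 4.2687 × 10⁻³ = 3.8137 × 10⁻³, so Δρ ≈ 3.913 kg m⁻³.
N² = (g/ρ₀)·Δρ/Δz = g·(Δρ/ρ₀)/Δz = 9.8 × 3.8137 × 10⁻³ / 63 = 5.9324 × 10⁻⁴ s⁻².
N = √(5.9324 × 10⁻⁴) = 0.024357 rad s⁻¹ → T = 2π/N = 257.96 s ≈ 258 s.

258 s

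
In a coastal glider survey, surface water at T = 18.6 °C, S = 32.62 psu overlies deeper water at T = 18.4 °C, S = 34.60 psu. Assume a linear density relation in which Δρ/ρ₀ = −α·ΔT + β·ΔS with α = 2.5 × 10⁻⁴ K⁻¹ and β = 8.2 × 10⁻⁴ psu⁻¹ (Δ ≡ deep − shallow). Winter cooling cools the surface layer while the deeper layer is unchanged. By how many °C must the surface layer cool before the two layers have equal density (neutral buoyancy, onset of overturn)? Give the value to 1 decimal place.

6.7 °C

Neutral buoyancy requires Δρ = 0, i.e. −α(T_deep − T_surf′) + β(S_deep − S_surf) = 0.
T_surf′ = T_deep − (β/α)·ΔS = 18.4 − (8.2 × 10⁻⁴/2.5 × 10⁻⁴)·(+1.98) = 11.906 °C.
Cooling required: 18.6 − (11.906) = 6.694 °C.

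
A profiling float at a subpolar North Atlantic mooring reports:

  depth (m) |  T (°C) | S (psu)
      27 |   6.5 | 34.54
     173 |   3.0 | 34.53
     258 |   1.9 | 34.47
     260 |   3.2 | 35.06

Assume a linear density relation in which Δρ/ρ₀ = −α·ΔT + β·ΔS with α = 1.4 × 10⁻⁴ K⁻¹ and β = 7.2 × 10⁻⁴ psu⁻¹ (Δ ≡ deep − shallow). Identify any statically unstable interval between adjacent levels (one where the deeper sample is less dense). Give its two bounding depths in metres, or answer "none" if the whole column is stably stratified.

none

Evaluate Δρ/ρ₀ = −αΔT + βΔS across each adjacent pair:
  27–173 m: −αΔT+βΔS = −(1.4 × 10⁻⁴)(-3.5)+(7.2 × 10⁻⁴)(-0.01) = 4.8 × 10⁻⁴ → stable
  173–258 m: −αΔT+βΔS = −(1.4 × 10⁻⁴)(-1.1)+(7.2 × 10⁻⁴)(-0.06) = 1.1 × 10⁻⁴ → stable
  258–260 m: −αΔT+βΔS = −(1.4 × 10⁻⁴)(+1.3)+(7.2 × 10⁻⁴)(+0.59) = 2.4 × 10⁻⁴ → stable
Every interval has Δρ > 0: the column is stably stratified throughout.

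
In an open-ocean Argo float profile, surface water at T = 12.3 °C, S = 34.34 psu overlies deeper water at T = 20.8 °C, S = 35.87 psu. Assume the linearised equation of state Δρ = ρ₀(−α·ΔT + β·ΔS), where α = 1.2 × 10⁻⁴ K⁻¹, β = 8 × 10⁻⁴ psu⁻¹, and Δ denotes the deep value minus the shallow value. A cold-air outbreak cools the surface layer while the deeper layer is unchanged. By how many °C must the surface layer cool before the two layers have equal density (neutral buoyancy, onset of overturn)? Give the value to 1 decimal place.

Neutral buoyancy requires Δρ = 0, i.e. −α(T_deep − T_surf′) + β(S_deep − S_surf) = 0.
T_surf′ = T_deep − (β/α)·ΔS = 20.8 − (8 × 10⁻⁴/1.2 × 10⁻⁴)·(+1.53) = 10.600 °C.
Cooling required: 12.3 − (10.600) = 1.700 °C.

1.7 °C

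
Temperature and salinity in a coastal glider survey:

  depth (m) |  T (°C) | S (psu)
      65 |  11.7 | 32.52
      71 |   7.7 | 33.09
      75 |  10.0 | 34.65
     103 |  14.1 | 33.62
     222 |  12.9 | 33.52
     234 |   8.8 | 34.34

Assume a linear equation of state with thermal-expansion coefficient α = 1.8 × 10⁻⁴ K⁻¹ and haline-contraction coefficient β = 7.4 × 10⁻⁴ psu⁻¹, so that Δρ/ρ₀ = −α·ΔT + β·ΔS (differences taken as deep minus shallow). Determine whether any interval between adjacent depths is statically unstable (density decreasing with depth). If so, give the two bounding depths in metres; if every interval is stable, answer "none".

Evaluate Δρ/ρ₀ = −αΔT + βΔS across each adjacent pair:
  65–71 m: −αΔT+βΔS = −(1.8 × 10⁻⁴)(-4.0)+(7.4 × 10⁻⁴)(+0.57) = 1.1 × 10⁻³ → stable
  71–75 m: −αΔT+βΔS = −(1.8 × 10⁻⁴)(+2.3)+(7.4 × 10⁻⁴)(+1.56) = 7.4 × 10⁻⁴ → stable
  75–103 m: −αΔT+βΔS = −(1.8 × 10⁻⁴)(+4.1)+(7.4 × 10⁻⁴)(-1.03) = -1.5 × 10⁻³ → UNSTABLE
  103–222 m: −αΔT+βΔS = −(1.8 × 10⁻⁴)(-1.2)+(7.4 × 10⁻⁴)(-0.10) = 1.4 × 10⁻⁴ → stable
  222–234 m: −αΔT+βΔS = −(1.8 × 10⁻⁴)(-4.1)+(7.4 × 10⁻⁴)(+0.82) = 1.3 × 10⁻³ → stable
The 75–103 m interval has Δρ < 0: lighter water underlies denser water.

75–103 m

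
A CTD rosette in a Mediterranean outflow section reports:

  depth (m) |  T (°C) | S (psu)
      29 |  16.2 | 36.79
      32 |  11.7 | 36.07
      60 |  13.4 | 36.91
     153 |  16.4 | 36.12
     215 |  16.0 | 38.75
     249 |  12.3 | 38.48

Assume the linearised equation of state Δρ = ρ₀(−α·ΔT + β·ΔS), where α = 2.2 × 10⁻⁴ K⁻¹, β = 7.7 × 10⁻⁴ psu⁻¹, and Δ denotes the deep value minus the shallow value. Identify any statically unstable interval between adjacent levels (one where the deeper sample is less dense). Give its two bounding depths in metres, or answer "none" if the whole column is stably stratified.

60–153 m

Evaluate Δρ/ρ₀ = −αΔT + βΔS across each adjacent pair:
  29–32 m: −αΔT+βΔS = −(2.2 × 10⁻⁴)(-4.5)+(7.7 × 10⁻⁴)(-0.72) = 4.4 × 10⁻⁴ → stable
  32–60 m: −αΔT+βΔS = −(2.2 × 10⁻⁴)(+1.7)+(7.7 × 10⁻⁴)(+0.84) = 2.7 × 10⁻⁴ → stable
  60–153 m: −αΔT+βΔS = −(2.2 × 10⁻⁴)(+3.0)+(7.7 × 10⁻⁴)(-0.79) = -1.3 × 10⁻³ → UNSTABLE
  153–215 m: −αΔT+βΔS = −(2.2 × 10⁻⁴)(-0.4)+(7.7 × 10⁻⁴)(+2.63) = 2.1 × 10⁻³ → stable
  215–249 m: −αΔT+βΔS = −(2.2 × 10⁻⁴)(-3.7)+(7.7 × 10⁻⁴)(-0.27) = 6.1 × 10⁻⁴ → stable
The 60–153 m interval has Δρ < 0: lighter water underlies denser water.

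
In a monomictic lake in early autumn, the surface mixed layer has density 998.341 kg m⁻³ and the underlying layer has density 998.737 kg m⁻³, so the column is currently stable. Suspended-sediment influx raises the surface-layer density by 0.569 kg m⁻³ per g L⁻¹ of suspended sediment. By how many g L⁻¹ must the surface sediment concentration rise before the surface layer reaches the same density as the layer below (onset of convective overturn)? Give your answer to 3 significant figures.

0.696 g L⁻¹

Density deficit of the surface layer: 998.737 − 998.341 = 0.396 kg m⁻³.
Required change = 0.396 / 0.569 = 0.696 g L⁻¹.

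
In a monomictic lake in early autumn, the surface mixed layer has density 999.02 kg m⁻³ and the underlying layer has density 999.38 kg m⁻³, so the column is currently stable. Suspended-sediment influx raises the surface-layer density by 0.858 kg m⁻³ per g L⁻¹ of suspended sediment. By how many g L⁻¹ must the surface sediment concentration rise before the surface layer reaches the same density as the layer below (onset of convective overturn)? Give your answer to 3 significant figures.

Density deficit of the surface layer: 999.38 − 999.02 = 0.36 kg m⁻³.
Required change = 0.36 / 0.858 = 0.420 g L⁻¹.

0.420 g L⁻¹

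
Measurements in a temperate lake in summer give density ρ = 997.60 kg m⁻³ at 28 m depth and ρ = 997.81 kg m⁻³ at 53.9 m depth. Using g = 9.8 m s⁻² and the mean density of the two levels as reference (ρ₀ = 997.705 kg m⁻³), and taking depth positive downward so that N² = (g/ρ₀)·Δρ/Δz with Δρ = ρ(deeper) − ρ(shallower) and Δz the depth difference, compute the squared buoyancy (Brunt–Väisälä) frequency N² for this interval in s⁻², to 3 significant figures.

Δρ = 997.81 − 997.60 = 0.21 kg m⁻³ over Δz = 53.9 − 28 = 25.9 m.
N² = (9.8/997.705) × (0.21/25.9) = 7.9642 × 10⁻⁵ s⁻² ≈ 7.96 × 10⁻⁵ s⁻².

7.96 × 10⁻⁵ s⁻²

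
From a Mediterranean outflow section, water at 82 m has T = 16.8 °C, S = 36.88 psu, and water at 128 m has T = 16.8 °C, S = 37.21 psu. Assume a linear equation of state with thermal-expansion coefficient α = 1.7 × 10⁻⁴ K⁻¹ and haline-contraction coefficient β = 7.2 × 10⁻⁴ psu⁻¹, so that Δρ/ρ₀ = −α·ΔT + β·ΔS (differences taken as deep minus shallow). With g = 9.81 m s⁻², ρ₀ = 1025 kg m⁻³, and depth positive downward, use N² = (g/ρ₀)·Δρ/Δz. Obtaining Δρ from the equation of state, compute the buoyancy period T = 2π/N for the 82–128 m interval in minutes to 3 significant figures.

14.7 min

ΔT = +0.0 K, ΔS = +0.33 psu (deep − shallow).
Δρ/ρ₀ = −αΔT + βΔS = 0 + 2.376 × 10⁻⁴ = 2.376 × 10⁻⁴, so Δρ ≈ 0.2435 kg m⁻³.
N² = (g/ρ₀)·Δρ/Δz = g·(Δρ/ρ₀)/Δz = 9.81 × 2.376 × 10⁻⁴ / 46 = 5.0671 × 10⁻⁵ s⁻².
N = √(5.0671 × 10⁻⁵) = 7.1184 × 10⁻³ rad s⁻¹ → T = 2π/N = 882.67 s = 14.711 min ≈ 14.7 min.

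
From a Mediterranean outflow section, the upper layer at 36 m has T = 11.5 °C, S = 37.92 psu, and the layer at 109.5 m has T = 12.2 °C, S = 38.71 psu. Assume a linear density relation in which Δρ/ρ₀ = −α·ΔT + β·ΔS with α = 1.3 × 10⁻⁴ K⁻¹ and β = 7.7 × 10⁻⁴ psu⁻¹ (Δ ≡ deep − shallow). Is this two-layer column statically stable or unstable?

stable

ΔT = 12.2 − 11.5 = +0.7 K and ΔS = 38.71 − 37.92 = +0.79 psu (deep − shallow).
−αΔT = -9.10 × 10⁻⁵; βΔS = 6.083 × 10⁻⁴; sum Δρ/ρ₀ = 5.173 × 10⁻⁴.
Δρ/ρ₀ > 0, so Δρ > 0: deeper water is denser → statically stable.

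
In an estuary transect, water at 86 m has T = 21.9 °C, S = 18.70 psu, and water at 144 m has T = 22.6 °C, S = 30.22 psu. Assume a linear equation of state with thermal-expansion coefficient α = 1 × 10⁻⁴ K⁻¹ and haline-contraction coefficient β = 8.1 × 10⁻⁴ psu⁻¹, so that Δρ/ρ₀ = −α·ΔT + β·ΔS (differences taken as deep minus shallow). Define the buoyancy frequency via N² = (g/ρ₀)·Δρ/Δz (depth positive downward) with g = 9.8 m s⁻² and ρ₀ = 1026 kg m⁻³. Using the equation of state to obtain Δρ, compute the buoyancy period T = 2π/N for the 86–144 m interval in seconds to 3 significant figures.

159 s

ΔT = +0.7 K, ΔS = +11.52 psu (deep − shallow).
Δρ/ρ₀ = −αΔT + βΔS = -7.00 × 10⁻⁵ + 9.3312 × 10⁻³ = 9.2612 × 10⁻³, so Δρ ≈ 9.502 kg m⁻³.
N² = (g/ρ₀)·Δρ/Δz = g·(Δρ/ρ₀)/Δz = 9.8 × 9.2612 × 10⁻³ / 58 = 1.5648 × 10⁻³ s⁻².
N = √(1.5648 × 10⁻³) = 0.039558 rad s⁻¹ → T = 2π/N = 158.83 s ≈ 159 s.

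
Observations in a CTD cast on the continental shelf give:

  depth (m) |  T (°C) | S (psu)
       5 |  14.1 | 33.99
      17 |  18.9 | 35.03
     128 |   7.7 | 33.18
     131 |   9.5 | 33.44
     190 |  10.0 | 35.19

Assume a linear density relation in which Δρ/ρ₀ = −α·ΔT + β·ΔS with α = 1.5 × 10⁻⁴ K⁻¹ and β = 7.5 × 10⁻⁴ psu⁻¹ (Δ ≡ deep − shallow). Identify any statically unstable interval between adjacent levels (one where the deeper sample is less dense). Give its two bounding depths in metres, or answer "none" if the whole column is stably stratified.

128–131 m

Evaluate Δρ/ρ₀ = −αΔT + βΔS across each adjacent pair:
  5–17 m: −αΔT+βΔS = −(1.5 × 10⁻⁴)(+4.8)+(7.5 × 10⁻⁴)(+1.04) = 6.0 × 10⁻⁵ → stable
  17–128 m: −αΔT+βΔS = −(1.5 × 10⁻⁴)(-11.2)+(7.5 × 10⁻⁴)(-1.85) = 2.9 × 10⁻⁴ → stable
  128–131 m: −αΔT+βΔS = −(1.5 × 10⁻⁴)(+1.8)+(7.5 × 10⁻⁴)(+0.26) = -7.5 × 10⁻⁵ → UNSTABLE
  131–190 m: −αΔT+βΔS = −(1.5 × 10⁻⁴)(+0.5)+(7.5 × 10⁻⁴)(+1.75) = 1.2 × 10⁻³ → stable
The 128–131 m interval has Δρ < 0: lighter water underlies denser water.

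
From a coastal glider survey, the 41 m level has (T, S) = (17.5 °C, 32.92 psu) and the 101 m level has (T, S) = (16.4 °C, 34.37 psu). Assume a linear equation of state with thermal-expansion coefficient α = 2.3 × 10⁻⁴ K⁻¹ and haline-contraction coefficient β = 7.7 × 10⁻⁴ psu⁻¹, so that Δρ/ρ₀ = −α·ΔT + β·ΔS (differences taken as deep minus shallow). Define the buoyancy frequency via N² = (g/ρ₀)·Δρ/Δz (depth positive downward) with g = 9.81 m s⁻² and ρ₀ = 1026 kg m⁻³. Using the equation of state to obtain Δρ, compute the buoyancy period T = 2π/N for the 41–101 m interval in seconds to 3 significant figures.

ΔT = -1.1 K, ΔS = +1.45 psu (deep − shallow).
Δρ/ρ₀ = −αΔT + βΔS = 2.53 × 10⁻⁴ + 1.1165 × 10⁻³ = 1.3695 × 10⁻³, so Δρ ≈ 1.405 kg m⁻³.
N² = (g/ρ₀)·Δρ/Δz = g·(Δρ/ρ₀)/Δz = 9.81 × 1.3695 × 10⁻³ / 60 = 2.2391 × 10⁻⁴ s⁻².
N = √(2.2391 × 10⁻⁴) = 0.014964 rad s⁻¹ → T = 2π/N = 419.89 s ≈ 420 s.

420 s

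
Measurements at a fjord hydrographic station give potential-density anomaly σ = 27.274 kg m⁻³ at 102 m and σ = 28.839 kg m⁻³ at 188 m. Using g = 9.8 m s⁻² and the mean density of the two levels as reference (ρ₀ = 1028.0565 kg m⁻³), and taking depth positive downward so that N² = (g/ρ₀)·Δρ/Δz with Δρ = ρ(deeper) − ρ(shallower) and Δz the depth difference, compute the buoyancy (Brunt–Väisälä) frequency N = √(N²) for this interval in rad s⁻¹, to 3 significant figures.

Δρ = 1028.839 − 1027.274 = 1.565 kg m⁻³ over Δz = 188 − 102 = 86 m.
N² = (9.8/1028.0565) × (1.565/86) = 1.7347 × 10⁻⁴ s⁻².
N = √(1.7347 × 10⁻⁴) = 0.013171 rad s⁻¹ ≈ 0.0132 rad s⁻¹.

0.0132 rad s⁻¹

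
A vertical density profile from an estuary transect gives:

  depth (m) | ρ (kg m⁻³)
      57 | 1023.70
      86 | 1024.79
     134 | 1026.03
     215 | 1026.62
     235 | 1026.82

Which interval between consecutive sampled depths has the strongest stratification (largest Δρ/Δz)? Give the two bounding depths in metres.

Compute the density gradient over each adjacent pair:
  57–86 m: Δρ/Δz = 1.09/29 = 0.038 kg m⁻⁴
  86–134 m: Δρ/Δz = 1.24/48 = 0.026 kg m⁻⁴
  134–215 m: Δρ/Δz = 0.59/81 = 7.3 × 10⁻³ kg m⁻⁴
  215–235 m: Δρ/Δz = 0.20/20 = 0.010 kg m⁻⁴
The largest gradient is in the 57–86 m interval — the pycnocline.

57–86 m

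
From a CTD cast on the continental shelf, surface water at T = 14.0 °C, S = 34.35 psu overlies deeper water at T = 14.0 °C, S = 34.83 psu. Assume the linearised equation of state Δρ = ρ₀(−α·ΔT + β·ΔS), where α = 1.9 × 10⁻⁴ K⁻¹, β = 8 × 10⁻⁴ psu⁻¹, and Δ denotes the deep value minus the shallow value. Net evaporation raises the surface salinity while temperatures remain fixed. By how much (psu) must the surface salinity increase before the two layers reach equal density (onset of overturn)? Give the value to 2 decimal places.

Neutral buoyancy requires −α(T_deep − T_surf) + β(S_deep − S_surf′) = 0.
S_surf′ = S_deep − (α/β)·ΔT = 34.83 − (1.9 × 10⁻⁴/8 × 10⁻⁴)·(+0.0) = 34.8300 psu.
Increase required: 34.8300 − 34.35 = 0.4800 psu.

0.48 psu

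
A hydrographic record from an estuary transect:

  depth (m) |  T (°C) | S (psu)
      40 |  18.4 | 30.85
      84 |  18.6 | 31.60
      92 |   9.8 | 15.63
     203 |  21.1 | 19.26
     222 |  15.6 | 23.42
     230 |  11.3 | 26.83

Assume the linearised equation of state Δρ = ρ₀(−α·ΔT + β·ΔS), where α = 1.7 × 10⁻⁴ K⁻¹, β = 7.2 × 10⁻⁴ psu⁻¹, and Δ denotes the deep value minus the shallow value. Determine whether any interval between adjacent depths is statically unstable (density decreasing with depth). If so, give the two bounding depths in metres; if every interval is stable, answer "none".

84–92 m

Evaluate Δρ/ρ₀ = −αΔT + βΔS across each adjacent pair:
  40–84 m: −αΔT+βΔS = −(1.7 × 10⁻⁴)(+0.2)+(7.2 × 10⁻⁴)(+0.75) = 5.1 × 10⁻⁴ → stable
  84–92 m: −αΔT+βΔS = −(1.7 × 10⁻⁴)(-8.8)+(7.2 × 10⁻⁴)(-15.97) = -0.010 → UNSTABLE
  92–203 m: −αΔT+βΔS = −(1.7 × 10⁻⁴)(+11.3)+(7.2 × 10⁻⁴)(+3.63) = 6.9 × 10⁻⁴ → stable
  203–222 m: −αΔT+βΔS = −(1.7 × 10⁻⁴)(-5.5)+(7.2 × 10⁻⁴)(+4.16) = 3.9 × 10⁻³ → stable
  222–230 m: −αΔT+βΔS = −(1.7 × 10⁻⁴)(-4.3)+(7.2 × 10⁻⁴)(+3.41) = 3.2 × 10⁻³ → stable
The 84–92 m interval has Δρ < 0: lighter water underlies denser water.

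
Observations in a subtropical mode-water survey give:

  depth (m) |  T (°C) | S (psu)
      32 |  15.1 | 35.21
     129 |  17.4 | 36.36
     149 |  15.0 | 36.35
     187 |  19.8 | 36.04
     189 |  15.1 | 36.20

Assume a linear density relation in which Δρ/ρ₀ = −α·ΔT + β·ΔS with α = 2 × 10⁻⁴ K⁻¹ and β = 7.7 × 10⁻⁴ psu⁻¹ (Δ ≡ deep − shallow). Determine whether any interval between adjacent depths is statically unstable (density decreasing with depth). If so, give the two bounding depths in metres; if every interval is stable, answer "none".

Evaluate Δρ/ρ₀ = −αΔT + βΔS across each adjacent pair:
  32–129 m: −αΔT+βΔS = −(2 × 10⁻⁴)(+2.3)+(7.7 × 10⁻⁴)(+1.15) = 4.3 × 10⁻⁴ → stable
  129–149 m: −αΔT+βΔS = −(2 × 10⁻⁴)(-2.4)+(7.7 × 10⁻⁴)(-0.01) = 4.7 × 10⁻⁴ → stable
  149–187 m: −αΔT+βΔS = −(2 × 10⁻⁴)(+4.8)+(7.7 × 10⁻⁴)(-0.31) = -1.2 × 10⁻³ → UNSTABLE
  187–189 m: −αΔT+βΔS = −(2 × 10⁻⁴)(-4.7)+(7.7 × 10⁻⁴)(+0.16) = 1.1 × 10⁻³ → stable
The 149–187 m interval has Δρ < 0: lighter water underlies denser water.

149–187 m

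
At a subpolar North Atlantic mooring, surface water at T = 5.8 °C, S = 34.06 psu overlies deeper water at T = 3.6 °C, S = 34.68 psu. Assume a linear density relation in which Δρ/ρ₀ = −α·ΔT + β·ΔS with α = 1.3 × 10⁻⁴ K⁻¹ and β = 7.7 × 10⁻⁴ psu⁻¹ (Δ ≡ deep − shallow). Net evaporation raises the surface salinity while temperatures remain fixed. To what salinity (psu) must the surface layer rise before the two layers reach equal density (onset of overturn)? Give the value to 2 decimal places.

Neutral buoyancy requires −α(T_deep − T_surf) + β(S_deep − S_surf′) = 0.
S_surf′ = S_deep − (α/β)·ΔT = 34.68 − (1.3 × 10⁻⁴/7.7 × 10⁻⁴)·(-2.2) = 35.0514 psu.
Increase required: 35.0514 − 34.06 = 0.9914 psu.

35.05 psu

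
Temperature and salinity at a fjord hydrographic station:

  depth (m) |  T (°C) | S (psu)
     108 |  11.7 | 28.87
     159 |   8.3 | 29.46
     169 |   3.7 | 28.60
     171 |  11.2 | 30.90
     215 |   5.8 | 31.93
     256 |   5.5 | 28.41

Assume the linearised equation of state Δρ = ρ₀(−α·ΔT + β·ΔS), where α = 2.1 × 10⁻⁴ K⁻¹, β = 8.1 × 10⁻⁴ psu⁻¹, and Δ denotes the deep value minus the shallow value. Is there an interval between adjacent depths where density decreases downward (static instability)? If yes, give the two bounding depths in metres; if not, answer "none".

Evaluate Δρ/ρ₀ = −αΔT + βΔS across each adjacent pair:
  108–159 m: −αΔT+βΔS = −(2.1 × 10⁻⁴)(-3.4)+(8.1 × 10⁻⁴)(+0.59) = 1.2 × 10⁻³ → stable
  159–169 m: −αΔT+βΔS = −(2.1 × 10⁻⁴)(-4.6)+(8.1 × 10⁻⁴)(-0.86) = 2.7 × 10⁻⁴ → stable
  169–171 m: −αΔT+βΔS = −(2.1 × 10⁻⁴)(+7.5)+(8.1 × 10⁻⁴)(+2.30) = 2.9 × 10⁻⁴ → stable
  171–215 m: −αΔT+βΔS = −(2.1 × 10⁻⁴)(-5.4)+(8.1 × 10⁻⁴)(+1.03) = 2.0 × 10⁻³ → stable
  215–256 m: −αΔT+βΔS = −(2.1 × 10⁻⁴)(-0.3)+(8.1 × 10⁻⁴)(-3.52) = -2.8 × 10⁻³ → UNSTABLE
The 215–256 m interval has Δρ < 0: lighter water underlies denser water.

215–256 m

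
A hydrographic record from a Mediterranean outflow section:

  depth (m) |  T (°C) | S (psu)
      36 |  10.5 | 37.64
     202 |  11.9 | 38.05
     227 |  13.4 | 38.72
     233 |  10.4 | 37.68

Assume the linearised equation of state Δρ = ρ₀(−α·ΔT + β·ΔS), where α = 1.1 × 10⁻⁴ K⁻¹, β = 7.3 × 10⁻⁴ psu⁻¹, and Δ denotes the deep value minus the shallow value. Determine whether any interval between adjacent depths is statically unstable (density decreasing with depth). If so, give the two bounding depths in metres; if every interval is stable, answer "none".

227–233 m

Evaluate Δρ/ρ₀ = −αΔT + βΔS across each adjacent pair:
  36–202 m: −αΔT+βΔS = −(1.1 × 10⁻⁴)(+1.4)+(7.3 × 10⁻⁴)(+0.41) = 1.5 × 10⁻⁴ → stable
  202–227 m: −αΔT+βΔS = −(1.1 × 10⁻⁴)(+1.5)+(7.3 × 10⁻⁴)(+0.67) = 3.2 × 10⁻⁴ → stable
  227–233 m: −αΔT+βΔS = −(1.1 × 10⁻⁴)(-3.0)+(7.3 × 10⁻⁴)(-1.04) = -4.3 × 10⁻⁴ → UNSTABLE
The 227–233 m interval has Δρ < 0: lighter water underlies denser water.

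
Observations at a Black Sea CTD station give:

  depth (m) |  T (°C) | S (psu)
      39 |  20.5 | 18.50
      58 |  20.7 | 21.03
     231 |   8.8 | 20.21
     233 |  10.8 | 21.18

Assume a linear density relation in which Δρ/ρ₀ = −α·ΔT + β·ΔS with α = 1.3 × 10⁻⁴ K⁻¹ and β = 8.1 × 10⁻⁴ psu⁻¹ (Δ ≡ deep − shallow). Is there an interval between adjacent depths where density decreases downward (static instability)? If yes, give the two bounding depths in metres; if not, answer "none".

none

Evaluate Δρ/ρ₀ = −αΔT + βΔS across each adjacent pair:
  39–58 m: −αΔT+βΔS = −(1.3 × 10⁻⁴)(+0.2)+(8.1 × 10⁻⁴)(+2.53) = 2.0 × 10⁻³ → stable
  58–231 m: −αΔT+βΔS = −(1.3 × 10⁻⁴)(-11.9)+(8.1 × 10⁻⁴)(-0.82) = 8.8 × 10⁻⁴ → stable
  231–233 m: −αΔT+βΔS = −(1.3 × 10⁻⁴)(+2.0)+(8.1 × 10⁻⁴)(+0.97) = 5.3 × 10⁻⁴ → stable
Every interval has Δρ > 0: the column is stably stratified throughout.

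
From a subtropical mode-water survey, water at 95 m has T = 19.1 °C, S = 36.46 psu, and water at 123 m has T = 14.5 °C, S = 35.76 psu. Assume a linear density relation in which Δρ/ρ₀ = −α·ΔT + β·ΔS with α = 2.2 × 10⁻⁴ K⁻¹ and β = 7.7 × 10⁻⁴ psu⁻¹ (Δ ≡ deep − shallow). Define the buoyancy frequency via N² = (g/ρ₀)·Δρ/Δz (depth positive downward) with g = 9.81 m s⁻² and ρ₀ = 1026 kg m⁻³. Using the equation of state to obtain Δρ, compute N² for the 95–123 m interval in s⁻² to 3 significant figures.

ΔT = -4.6 K, ΔS = -0.70 psu (deep − shallow).
Δρ/ρ₀ = −αΔT + βΔS = 1.012 × 10⁻³ − 5.39 × 10⁻⁴ = 4.73 × 10⁻⁴, so Δρ ≈ 0.4853 kg m⁻³.
N² = (g/ρ₀)·Δρ/Δz = g·(Δρ/ρ₀)/Δz = 9.81 × 4.73 × 10⁻⁴ / 28 = 1.6572 × 10⁻⁴ s⁻² ≈ 1.66 × 10⁻⁴ s⁻².

1.66 × 10⁻⁴ s⁻²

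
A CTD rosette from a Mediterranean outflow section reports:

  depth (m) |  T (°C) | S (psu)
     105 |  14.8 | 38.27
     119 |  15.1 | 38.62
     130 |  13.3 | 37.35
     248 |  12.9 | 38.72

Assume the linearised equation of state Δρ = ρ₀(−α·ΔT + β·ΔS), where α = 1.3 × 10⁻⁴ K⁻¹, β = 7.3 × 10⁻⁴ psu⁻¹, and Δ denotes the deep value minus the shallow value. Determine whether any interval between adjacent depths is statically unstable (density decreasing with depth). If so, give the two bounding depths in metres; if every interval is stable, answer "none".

Evaluate Δρ/ρ₀ = −αΔT + βΔS across each adjacent pair:
  105–119 m: −αΔT+βΔS = −(1.3 × 10⁻⁴)(+0.3)+(7.3 × 10⁻⁴)(+0.35) = 2.2 × 10⁻⁴ → stable
  119–130 m: −αΔT+βΔS = −(1.3 × 10⁻⁴)(-1.8)+(7.3 × 10⁻⁴)(-1.27) = -6.9 × 10⁻⁴ → UNSTABLE
  130–248 m: −αΔT+βΔS = −(1.3 × 10⁻⁴)(-0.4)+(7.3 × 10⁻⁴)(+1.37) = 1.1 × 10⁻³ → stable
The 119–130 m interval has Δρ < 0: lighter water underlies denser water.

119–130 m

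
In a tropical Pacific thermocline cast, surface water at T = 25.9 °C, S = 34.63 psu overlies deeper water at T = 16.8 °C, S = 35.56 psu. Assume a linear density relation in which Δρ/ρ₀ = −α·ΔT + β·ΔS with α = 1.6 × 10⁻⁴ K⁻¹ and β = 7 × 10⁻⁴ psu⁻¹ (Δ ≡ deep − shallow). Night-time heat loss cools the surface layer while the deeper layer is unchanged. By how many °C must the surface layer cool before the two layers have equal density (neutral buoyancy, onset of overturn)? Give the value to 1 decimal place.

13.2 °C

Neutral buoyancy requires Δρ = 0, i.e. −α(T_deep − T_surf′) + β(S_deep − S_surf) = 0.
T_surf′ = T_deep − (β/α)·ΔS = 16.8 − (7 × 10⁻⁴/1.6 × 10⁻⁴)·(+0.93) = 12.731 °C.
Cooling required: 25.9 − (12.731) = 13.169 °C.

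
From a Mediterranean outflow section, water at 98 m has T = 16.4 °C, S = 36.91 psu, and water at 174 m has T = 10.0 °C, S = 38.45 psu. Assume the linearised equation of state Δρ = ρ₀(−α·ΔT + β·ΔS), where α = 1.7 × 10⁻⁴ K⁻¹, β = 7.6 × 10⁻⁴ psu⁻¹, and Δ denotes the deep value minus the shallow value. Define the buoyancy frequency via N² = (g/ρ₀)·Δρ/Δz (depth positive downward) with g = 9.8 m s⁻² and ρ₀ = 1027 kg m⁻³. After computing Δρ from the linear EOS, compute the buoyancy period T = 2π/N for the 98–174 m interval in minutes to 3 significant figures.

ΔT = -6.4 K, ΔS = +1.54 psu (deep − shallow).
Δρ/ρ₀ = −αΔT + βΔS = 1.088 × 10⁻³ + 1.1704 × 10⁻³ = 2.2584 × 10⁻³, so Δρ ≈ 2.319 kg m⁻³.
N² = (g/ρ₀)·Δρ/Δz = g·(Δρ/ρ₀)/Δz = 9.8 × 2.2584 × 10⁻³ / 76 = 2.9121 × 10⁻⁴ s⁻².
N = √(2.9121 × 10⁻⁴) = 0.017065 rad s⁻¹ → T = 2π/N = 368.19 s = 6.1365 min ≈ 6.14 min.

6.14 min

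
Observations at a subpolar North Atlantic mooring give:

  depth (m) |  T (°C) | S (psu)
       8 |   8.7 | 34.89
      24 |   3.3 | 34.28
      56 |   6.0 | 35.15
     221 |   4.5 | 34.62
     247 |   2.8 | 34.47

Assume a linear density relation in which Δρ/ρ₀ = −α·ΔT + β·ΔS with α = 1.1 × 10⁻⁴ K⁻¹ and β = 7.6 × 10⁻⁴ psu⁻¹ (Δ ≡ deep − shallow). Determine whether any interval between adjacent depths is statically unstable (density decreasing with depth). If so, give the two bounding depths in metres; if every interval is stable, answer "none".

56–221 m

Evaluate Δρ/ρ₀ = −αΔT + βΔS across each adjacent pair:
  8–24 m: −αΔT+βΔS = −(1.1 × 10⁻⁴)(-5.4)+(7.6 × 10⁻⁴)(-0.61) = 1.3 × 10⁻⁴ → stable
  24–56 m: −αΔT+βΔS = −(1.1 × 10⁻⁴)(+2.7)+(7.6 × 10⁻⁴)(+0.87) = 3.6 × 10⁻⁴ → stable
  56–221 m: −αΔT+βΔS = −(1.1 × 10⁻⁴)(-1.5)+(7.6 × 10⁻⁴)(-0.53) = -2.4 × 10⁻⁴ → UNSTABLE
  221–247 m: −αΔT+βΔS = −(1.1 × 10⁻⁴)(-1.7)+(7.6 × 10⁻⁴)(-0.15) = 7.3 × 10⁻⁵ → stable
The 56–221 m interval has Δρ < 0: lighter water underlies denser water.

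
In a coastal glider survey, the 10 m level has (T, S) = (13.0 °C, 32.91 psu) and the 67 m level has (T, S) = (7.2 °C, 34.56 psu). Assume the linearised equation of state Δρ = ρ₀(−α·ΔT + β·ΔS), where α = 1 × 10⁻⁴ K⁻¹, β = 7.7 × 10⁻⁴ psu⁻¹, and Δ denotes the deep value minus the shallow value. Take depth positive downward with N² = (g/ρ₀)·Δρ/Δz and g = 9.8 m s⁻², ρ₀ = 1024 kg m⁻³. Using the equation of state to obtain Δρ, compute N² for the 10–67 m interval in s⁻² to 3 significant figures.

3.18 × 10⁻⁴ s⁻²

ΔT = -5.8 K, ΔS = +1.65 psu (deep − shallow).
Δρ/ρ₀ = −αΔT + βΔS = 5.80 × 10⁻⁴ + 1.2705 × 10⁻³ = 1.8505 × 10⁻³, so Δρ ≈ 1.895 kg m⁻³.
N² = (g/ρ₀)·Δρ/Δz = g·(Δρ/ρ₀)/Δz = 9.8 × 1.8505 × 10⁻³ / 57 = 3.1816 × 10⁻⁴ s⁻² ≈ 3.18 × 10⁻⁴ s⁻².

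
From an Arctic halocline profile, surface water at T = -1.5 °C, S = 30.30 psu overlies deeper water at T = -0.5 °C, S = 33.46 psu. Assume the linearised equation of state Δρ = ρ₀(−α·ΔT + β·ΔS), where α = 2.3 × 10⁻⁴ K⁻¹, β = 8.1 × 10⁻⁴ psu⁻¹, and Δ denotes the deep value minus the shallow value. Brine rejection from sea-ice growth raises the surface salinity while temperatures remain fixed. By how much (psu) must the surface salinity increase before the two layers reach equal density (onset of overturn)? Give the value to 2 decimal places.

Neutral buoyancy requires −α(T_deep − T_surf) + β(S_deep − S_surf′) = 0.
S_surf′ = S_deep − (α/β)·ΔT = 33.46 − (2.3 × 10⁻⁴/8.1 × 10⁻⁴)·(+1.0) = 33.1760 psu.
Increase required: 33.1760 − 30.30 = 2.8760 psu.

2.88 psu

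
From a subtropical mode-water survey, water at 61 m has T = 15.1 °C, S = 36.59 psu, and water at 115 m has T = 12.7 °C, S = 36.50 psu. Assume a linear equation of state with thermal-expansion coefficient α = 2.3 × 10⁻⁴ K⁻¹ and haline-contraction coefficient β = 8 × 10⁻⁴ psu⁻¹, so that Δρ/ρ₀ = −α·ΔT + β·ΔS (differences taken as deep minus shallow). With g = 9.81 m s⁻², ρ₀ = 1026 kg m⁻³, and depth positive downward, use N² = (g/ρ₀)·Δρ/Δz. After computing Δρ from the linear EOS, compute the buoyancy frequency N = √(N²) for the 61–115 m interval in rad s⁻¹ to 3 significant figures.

ΔT = -2.4 K, ΔS = -0.09 psu (deep − shallow).
Δρ/ρ₀ = −αΔT + βΔS = 5.52 × 10⁻⁴ − 7.20 × 10⁻⁵ = 4.80 × 10⁻⁴, so Δρ ≈ 0.4925 kg m⁻³.
N² = (g/ρ₀)·Δρ/Δz = g·(Δρ/ρ₀)/Δz = 9.81 × 4.80 × 10⁻⁴ / 54 = 8.7200 × 10⁻⁵ s⁻².
N = √(8.7200 × 10⁻⁵) = 9.3381 × 10⁻³ rad s⁻¹ ≈ 9.34 × 10⁻³ rad s⁻¹.

9.34 × 10⁻³ rad s⁻¹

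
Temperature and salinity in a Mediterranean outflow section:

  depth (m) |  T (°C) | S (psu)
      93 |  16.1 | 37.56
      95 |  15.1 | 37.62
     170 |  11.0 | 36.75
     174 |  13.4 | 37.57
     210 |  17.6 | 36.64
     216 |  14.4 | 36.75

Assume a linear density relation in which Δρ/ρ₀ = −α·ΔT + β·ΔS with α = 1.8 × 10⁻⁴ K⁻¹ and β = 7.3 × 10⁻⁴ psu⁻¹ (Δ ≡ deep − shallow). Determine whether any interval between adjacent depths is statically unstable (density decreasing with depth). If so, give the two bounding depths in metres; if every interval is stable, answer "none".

174–210 m

Evaluate Δρ/ρ₀ = −αΔT + βΔS across each adjacent pair:
  93–95 m: −αΔT+βΔS = −(1.8 × 10⁻⁴)(-1.0)+(7.3 × 10⁻⁴)(+0.06) = 2.2 × 10⁻⁴ → stable
  95–170 m: −αΔT+βΔS = −(1.8 × 10⁻⁴)(-4.1)+(7.3 × 10⁻⁴)(-0.87) = 1.0 × 10⁻⁴ → stable
  170–174 m: −αΔT+βΔS = −(1.8 × 10⁻⁴)(+2.4)+(7.3 × 10⁻⁴)(+0.82) = 1.7 × 10⁻⁴ → stable
  174–210 m: −αΔT+βΔS = −(1.8 × 10⁻⁴)(+4.2)+(7.3 × 10⁻⁴)(-0.93) = -1.4 × 10⁻³ → UNSTABLE
  210–216 m: −αΔT+βΔS = −(1.8 × 10⁻⁴)(-3.2)+(7.3 × 10⁻⁴)(+0.11) = 6.6 × 10⁻⁴ → stable
The 174–210 m interval has Δρ < 0: lighter water underlies denser water.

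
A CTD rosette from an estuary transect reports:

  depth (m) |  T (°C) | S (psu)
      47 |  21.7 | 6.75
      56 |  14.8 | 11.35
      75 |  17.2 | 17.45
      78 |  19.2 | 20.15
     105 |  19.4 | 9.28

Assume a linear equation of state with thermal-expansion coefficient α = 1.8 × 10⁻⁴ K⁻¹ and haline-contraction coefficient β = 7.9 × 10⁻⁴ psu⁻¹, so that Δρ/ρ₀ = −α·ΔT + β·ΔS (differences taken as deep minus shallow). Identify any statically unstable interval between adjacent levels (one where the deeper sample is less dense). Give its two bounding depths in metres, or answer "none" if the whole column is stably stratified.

Evaluate Δρ/ρ₀ = −αΔT + βΔS across each adjacent pair:
  47–56 m: −αΔT+βΔS = −(1.8 × 10⁻⁴)(-6.9)+(7.9 × 10⁻⁴)(+4.60) = 4.9 × 10⁻³ → stable
  56–75 m: −αΔT+βΔS = −(1.8 × 10⁻⁴)(+2.4)+(7.9 × 10⁻⁴)(+6.10) = 4.4 × 10⁻³ → stable
  75–78 m: −αΔT+βΔS = −(1.8 × 10⁻⁴)(+2.0)+(7.9 × 10⁻⁴)(+2.70) = 1.8 × 10⁻³ → stable
  78–105 m: −αΔT+βΔS = −(1.8 × 10⁻⁴)(+0.2)+(7.9 × 10⁻⁴)(-10.87) = -8.6 × 10⁻³ → UNSTABLE
The 78–105 m interval has Δρ < 0: lighter water underlies denser water.

78–105 m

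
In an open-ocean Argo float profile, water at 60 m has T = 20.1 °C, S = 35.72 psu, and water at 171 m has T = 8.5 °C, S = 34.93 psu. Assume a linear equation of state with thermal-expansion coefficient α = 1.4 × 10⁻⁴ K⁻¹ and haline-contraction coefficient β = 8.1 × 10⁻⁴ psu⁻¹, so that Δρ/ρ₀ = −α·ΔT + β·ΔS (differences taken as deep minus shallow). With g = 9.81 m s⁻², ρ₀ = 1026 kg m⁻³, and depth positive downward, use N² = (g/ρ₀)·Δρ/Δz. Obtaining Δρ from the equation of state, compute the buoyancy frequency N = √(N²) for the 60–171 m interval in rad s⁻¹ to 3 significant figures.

9.33 × 10⁻³ rad s⁻¹

ΔT = -11.6 K, ΔS = -0.79 psu (deep − shallow).
Δρ/ρ₀ = −αΔT + βΔS = 1.624 × 10⁻³ − 6.399 × 10⁻⁴ = 9.841 × 10⁻⁴, so Δρ ≈ 1.010 kg m⁻³.
N² = (g/ρ₀)·Δρ/Δz = g·(Δρ/ρ₀)/Δz = 9.81 × 9.841 × 10⁻⁴ / 111 = 8.6973 × 10⁻⁵ s⁻².
N = √(8.6973 × 10⁻⁵) = 9.3259 × 10⁻³ rad s⁻¹ ≈ 9.33 × 10⁻³ rad s⁻¹.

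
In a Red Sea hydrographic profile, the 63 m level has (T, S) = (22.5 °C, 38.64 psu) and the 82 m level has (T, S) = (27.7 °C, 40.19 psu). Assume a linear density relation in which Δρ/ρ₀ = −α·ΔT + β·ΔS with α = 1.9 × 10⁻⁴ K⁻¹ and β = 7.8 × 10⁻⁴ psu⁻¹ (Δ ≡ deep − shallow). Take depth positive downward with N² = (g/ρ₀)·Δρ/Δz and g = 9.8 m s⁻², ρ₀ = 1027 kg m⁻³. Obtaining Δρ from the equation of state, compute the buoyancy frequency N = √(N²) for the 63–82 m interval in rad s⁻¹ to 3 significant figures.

ΔT = +5.2 K, ΔS = +1.55 psu (deep − shallow).
Δρ/ρ₀ = −αΔT + βΔS = -9.88 × 10⁻⁴ + 1.209 × 10⁻³ = 2.21 × 10⁻⁴, so Δρ ≈ 0.2270 kg m⁻³.
N² = (g/ρ₀)·Δρ/Δz = g·(Δρ/ρ₀)/Δz = 9.8 × 2.21 × 10⁻⁴ / 19 = 1.1399 × 10⁻⁴ s⁻².
N = √(1.1399 × 10⁻⁴) = 0.010677 rad s⁻¹ ≈ 0.0107 rad s⁻¹.

0.0107 rad s⁻¹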